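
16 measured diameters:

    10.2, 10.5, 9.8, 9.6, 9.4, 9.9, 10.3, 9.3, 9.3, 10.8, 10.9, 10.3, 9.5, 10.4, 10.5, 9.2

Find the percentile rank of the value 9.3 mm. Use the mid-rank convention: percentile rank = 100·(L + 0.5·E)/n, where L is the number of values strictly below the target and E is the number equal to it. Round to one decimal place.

12.5

Sorted: 9.2, 9.3, 9.3, 9.4, 9.5, 9.6, 9.8, 9.9, 10.2, 10.3, 10.3, 10.4, 10.5, 10.5, 10.8, 10.9.
Count below 9.3: L = 1; count equal: E = 2; n = 16.
Percentile rank = 100·(1 + 0.5·2)/16 = 100·2/16 = 12.5.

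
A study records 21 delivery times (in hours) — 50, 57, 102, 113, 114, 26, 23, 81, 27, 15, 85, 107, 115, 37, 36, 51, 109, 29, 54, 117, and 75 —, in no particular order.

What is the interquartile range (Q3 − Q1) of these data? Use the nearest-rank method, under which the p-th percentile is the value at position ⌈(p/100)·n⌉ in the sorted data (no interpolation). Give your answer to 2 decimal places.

71.00

Sorted: 15, 23, 26, 27, 29, 36, 37, 50, 51, 54, 57, 75, 81, 85, 102, 107, 109, 113, 114, 115, 117.
n = 21.
P25: rank ⌈25/100·21⌉ = 6 → 36.
P75: rank ⌈75/100·21⌉ = 16 → 107.
Difference: 107 − 36 = 71.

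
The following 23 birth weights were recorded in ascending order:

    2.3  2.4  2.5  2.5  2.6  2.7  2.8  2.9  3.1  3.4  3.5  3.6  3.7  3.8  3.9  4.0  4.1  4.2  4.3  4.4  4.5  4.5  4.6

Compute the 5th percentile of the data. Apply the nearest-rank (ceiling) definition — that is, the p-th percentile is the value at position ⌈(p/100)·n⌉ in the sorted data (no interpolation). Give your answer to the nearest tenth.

n = 23.
Position = ⌈5/100 · 23⌉ = ⌈1.15⌉ = 2.
The value at rank 2 is 2.4.

2.4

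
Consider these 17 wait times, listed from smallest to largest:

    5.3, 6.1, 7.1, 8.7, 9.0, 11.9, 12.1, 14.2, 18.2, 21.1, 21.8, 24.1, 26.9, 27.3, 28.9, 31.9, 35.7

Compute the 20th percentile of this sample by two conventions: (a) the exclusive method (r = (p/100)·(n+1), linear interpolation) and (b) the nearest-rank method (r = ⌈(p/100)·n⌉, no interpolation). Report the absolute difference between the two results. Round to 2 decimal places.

n = 17.
(a) r = 3.6; between ranks 3 (7.1) and 4 (8.7): 8.06.
(b) the nearest-rank method: rank 4 → 8.7.
|8.06 − 8.7| = 0.64.

0.64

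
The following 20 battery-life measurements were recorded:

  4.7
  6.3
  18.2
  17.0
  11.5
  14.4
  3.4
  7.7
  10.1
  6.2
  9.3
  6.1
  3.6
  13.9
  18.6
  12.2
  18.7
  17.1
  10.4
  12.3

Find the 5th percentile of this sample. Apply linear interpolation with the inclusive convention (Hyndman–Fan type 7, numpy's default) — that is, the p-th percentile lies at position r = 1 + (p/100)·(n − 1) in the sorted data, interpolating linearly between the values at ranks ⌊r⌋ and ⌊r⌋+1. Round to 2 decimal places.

3.59

Sorted: 3.4, 3.6, 4.7, 6.1, 6.2, 6.3, 7.7, 9.3, 10.1, 10.4, 11.5, 12.2, 12.3, 13.9, 14.4, 17.0, 17.1, 18.2, 18.6, 18.7.
n = 20.
r = 1 + (5/100)·(20 − 1) = 1 + 0.95 = 1.95.
Rank 1 is 3.4 and rank 2 is 3.6.
Interpolate: 3.4 + 0.95·(3.6 − 3.4) = 3.4 + 0.95·0.2 = 3.59.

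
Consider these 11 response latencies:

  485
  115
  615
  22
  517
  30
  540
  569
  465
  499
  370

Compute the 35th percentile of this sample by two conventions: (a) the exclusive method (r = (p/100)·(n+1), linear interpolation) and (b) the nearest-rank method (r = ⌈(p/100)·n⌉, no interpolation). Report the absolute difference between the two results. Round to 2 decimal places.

19.00

Sorted: 22, 30, 115, 370, 465, 485, 499, 517, 540, 569, 615.
n = 11.
(a) r = 4.2; between ranks 4 (370) and 5 (465): 389.
(b) the nearest-rank method: rank 4 → 370.
|389 − 370| = 19.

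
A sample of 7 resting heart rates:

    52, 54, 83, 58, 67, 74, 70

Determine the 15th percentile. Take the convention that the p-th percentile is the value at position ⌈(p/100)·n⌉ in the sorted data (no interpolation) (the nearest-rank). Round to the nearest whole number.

Sorted: 52, 54, 58, 67, 70, 74, 83.
n = 7.
Position = ⌈15/100 · 7⌉ = ⌈1.05⌉ = 2.
The value at rank 2 is 54.

54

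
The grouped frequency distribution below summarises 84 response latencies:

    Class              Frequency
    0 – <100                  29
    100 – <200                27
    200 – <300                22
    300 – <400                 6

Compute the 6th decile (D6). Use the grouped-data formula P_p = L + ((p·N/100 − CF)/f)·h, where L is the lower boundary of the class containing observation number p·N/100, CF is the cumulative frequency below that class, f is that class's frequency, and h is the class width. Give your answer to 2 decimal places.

N = 84; target position k = 60/100 · 84 = 50.4.
Cumulative frequencies: 29, 56, 78, 84.
Observation 50.4 falls in the class 100 – <200.
L = 100, CF = 29, f = 27, h = 100.
P60 = 100 + ((50.4 − 29)/27)·100 = 100 + 79.2593 = 179.259.

179.26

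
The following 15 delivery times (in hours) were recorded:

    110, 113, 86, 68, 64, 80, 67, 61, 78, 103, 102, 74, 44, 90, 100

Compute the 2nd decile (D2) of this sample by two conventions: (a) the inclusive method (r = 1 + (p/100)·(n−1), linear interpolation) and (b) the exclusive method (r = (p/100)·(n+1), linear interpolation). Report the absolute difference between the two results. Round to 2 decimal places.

1.80

Sorted: 44, 61, 64, 67, 68, 74, 78, 80, 86, 90, 100, 102, 103, 110, 113.
n = 15.
(a) r = 3.8; between ranks 3 (64) and 4 (67): 66.4.
(b) r = 3.2; between ranks 3 (64) and 4 (67): 64.6.
|66.4 − 64.6| = 1.8.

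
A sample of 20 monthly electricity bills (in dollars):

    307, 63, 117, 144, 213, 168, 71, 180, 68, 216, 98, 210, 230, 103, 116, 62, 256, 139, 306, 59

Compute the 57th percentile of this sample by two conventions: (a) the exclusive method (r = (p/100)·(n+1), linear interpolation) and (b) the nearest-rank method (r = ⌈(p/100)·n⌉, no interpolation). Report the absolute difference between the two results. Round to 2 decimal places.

Sorted: 59, 62, 63, 68, 71, 98, 103, 116, 117, 139, 144, 168, 180, 210, 213, 216, 230, 256, 306, 307.
n = 20.
(a) r = 11.97; between ranks 11 (144) and 12 (168): 167.28.
(b) the nearest-rank method: rank 12 → 168.
|167.28 − 168| = 0.72.

0.72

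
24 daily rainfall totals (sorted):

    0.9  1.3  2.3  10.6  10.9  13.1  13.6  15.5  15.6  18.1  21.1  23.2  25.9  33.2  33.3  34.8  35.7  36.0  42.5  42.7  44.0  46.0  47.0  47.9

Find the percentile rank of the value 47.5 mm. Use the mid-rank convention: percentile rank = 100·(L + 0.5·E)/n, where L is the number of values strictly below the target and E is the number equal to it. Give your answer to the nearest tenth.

Count below 47.5: L = 23; count equal: E = 0; n = 24.
Percentile rank = 100·(23 + 0.5·0)/24 = 100·23/24 = 95.83.

95.8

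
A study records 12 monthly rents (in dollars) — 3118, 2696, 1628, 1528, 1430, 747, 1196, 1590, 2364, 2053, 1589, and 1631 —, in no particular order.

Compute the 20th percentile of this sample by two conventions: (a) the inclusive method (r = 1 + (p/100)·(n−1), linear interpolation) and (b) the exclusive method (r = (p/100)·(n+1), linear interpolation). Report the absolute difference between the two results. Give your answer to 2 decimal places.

Sorted: 747, 1196, 1430, 1528, 1589, 1590, 1628, 1631, 2053, 2364, 2696, 3118.
n = 12.
(a) r = 3.2; between ranks 3 (1430) and 4 (1528): 1449.6.
(b) r = 2.6; between ranks 2 (1196) and 3 (1430): 1336.4.
|1449.6 − 1336.4| = 113.2.

113.20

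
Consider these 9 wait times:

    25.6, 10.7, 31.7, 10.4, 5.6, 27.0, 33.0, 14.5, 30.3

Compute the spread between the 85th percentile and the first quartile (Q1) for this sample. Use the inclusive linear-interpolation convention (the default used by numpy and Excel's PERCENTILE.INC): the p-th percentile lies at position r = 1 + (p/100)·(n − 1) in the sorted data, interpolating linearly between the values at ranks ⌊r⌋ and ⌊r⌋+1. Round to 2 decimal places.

Sorted: 5.6, 10.4, 10.7, 14.5, 25.6, 27.0, 30.3, 31.7, 33.0.
n = 9.
P25: r = 3 (integer) → 10.7.
P85: r = 7.8; ranks 7–8 are 30.3, 31.7; interpolating gives 31.42.
Difference: 31.42 − 10.7 = 20.72.

20.72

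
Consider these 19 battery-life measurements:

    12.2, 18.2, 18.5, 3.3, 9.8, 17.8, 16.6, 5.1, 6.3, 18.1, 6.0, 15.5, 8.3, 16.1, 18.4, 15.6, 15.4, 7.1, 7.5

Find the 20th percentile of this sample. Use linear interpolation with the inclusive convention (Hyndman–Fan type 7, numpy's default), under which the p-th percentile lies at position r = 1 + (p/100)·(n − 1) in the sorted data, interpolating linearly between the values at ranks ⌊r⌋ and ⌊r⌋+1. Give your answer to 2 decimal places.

6.78

Sorted: 3.3, 5.1, 6.0, 6.3, 7.1, 7.5, 8.3, 9.8, 12.2, 15.4, 15.5, 15.6, 16.1, 16.6, 17.8, 18.1, 18.2, 18.4, 18.5.
n = 19.
r = 1 + (20/100)·(19 − 1) = 1 + 3.6 = 4.6.
Rank 4 is 6.3 and rank 5 is 7.1.
Interpolate: 6.3 + 0.6·(7.1 − 6.3) = 6.3 + 0.6·0.8 = 6.78.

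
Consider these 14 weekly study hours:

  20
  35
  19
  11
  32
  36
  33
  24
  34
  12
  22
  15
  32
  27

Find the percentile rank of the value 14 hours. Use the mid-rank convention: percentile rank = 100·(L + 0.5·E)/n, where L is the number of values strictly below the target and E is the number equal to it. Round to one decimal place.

Sorted: 11, 12, 15, 19, 20, 22, 24, 27, 32, 32, 33, 34, 35, 36.
Count below 14: L = 2; count equal: E = 0; n = 14.
Percentile rank = 100·(2 + 0.5·0)/14 = 100·2/14 = 14.29.

14.3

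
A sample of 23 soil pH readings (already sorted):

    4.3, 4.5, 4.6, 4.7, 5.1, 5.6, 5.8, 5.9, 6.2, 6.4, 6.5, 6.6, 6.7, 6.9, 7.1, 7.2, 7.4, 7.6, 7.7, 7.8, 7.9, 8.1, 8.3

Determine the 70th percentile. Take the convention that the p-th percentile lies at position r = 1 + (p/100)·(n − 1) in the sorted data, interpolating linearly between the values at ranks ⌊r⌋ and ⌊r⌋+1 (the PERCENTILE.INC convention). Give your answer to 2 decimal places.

n = 23.
r = 1 + (70/100)·(23 − 1) = 1 + 15.4 = 16.4.
Rank 16 is 7.2 and rank 17 is 7.4.
Interpolate: 7.2 + 0.4·(7.4 − 7.2) = 7.2 + 0.4·0.2 = 7.28.

7.28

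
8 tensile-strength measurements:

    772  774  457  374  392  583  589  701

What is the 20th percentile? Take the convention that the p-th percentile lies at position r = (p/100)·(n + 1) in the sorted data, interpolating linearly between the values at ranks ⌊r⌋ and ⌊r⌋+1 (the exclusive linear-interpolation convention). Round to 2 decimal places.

388.40

Sorted: 374, 392, 457, 583, 589, 701, 772, 774.
n = 8.
r = (20/100)·(8 + 1) = 1.8.
Rank 1 is 374 and rank 2 is 392.
Interpolate: 374 + 0.8·(392 − 374) = 374 + 0.8·18 = 388.4.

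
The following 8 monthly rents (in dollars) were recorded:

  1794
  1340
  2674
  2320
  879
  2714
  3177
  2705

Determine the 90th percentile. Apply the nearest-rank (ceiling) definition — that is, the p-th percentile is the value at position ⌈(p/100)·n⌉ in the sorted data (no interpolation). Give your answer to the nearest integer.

3177

Sorted: 879, 1340, 1794, 2320, 2674, 2705, 2714, 3177.
n = 8.
Position = ⌈90/100 · 8⌉ = ⌈7.2⌉ = 8.
The value at rank 8 is 3177.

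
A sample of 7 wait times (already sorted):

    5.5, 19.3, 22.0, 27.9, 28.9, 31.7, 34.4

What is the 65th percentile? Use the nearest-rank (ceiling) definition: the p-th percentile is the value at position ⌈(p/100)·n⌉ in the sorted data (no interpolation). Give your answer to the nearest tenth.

28.9

n = 7.
Position = ⌈65/100 · 7⌉ = ⌈4.55⌉ = 5.
The value at rank 5 is 28.9.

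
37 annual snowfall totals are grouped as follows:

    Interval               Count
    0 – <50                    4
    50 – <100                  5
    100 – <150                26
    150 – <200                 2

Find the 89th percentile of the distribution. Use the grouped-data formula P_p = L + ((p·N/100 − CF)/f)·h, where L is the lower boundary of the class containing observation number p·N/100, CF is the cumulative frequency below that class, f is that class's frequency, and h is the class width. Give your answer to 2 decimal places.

146.02

N = 37; target position k = 89/100 · 37 = 32.93.
Cumulative frequencies: 4, 9, 35, 37.
Observation 32.93 falls in the class 100 – <150.
L = 100, CF = 9, f = 26, h = 50.
P89 = 100 + ((32.93 − 9)/26)·50 = 100 + 46.0192 = 146.019.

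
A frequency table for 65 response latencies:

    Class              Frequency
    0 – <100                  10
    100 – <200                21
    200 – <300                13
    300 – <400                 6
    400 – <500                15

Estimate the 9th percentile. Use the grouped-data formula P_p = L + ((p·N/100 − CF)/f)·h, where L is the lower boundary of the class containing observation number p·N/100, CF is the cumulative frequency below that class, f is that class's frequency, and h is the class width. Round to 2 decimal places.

58.50

N = 65; target position k = 9/100 · 65 = 5.85.
Cumulative frequencies: 10, 31, 44, 50, 65.
Observation 5.85 falls in the class 0 – <100.
L = 0, CF = 0, f = 10, h = 100.
P9 = 0 + ((5.85 − 0)/10)·100 = 0 + 58.5 = 58.5.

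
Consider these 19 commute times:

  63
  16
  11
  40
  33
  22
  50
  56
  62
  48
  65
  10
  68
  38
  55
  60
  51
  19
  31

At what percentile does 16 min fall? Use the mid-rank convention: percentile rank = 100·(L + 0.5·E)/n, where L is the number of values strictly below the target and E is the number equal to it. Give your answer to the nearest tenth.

Sorted: 10, 11, 16, 19, 22, 31, 33, 38, 40, 48, 50, 51, 55, 56, 60, 62, 63, 65, 68.
Count below 16: L = 2; count equal: E = 1; n = 19.
Percentile rank = 100·(2 + 0.5·1)/19 = 100·2.5/19 = 13.16.

13.2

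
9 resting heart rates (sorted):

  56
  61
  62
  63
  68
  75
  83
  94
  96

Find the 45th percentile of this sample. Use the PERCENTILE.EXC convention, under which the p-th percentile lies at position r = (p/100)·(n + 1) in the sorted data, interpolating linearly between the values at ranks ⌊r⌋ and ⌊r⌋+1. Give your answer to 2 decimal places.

n = 9.
r = (45/100)·(9 + 1) = 4.5.
Rank 4 is 63 and rank 5 is 68.
Interpolate: 63 + 0.5·(68 − 63) = 63 + 0.5·5 = 65.5.

65.50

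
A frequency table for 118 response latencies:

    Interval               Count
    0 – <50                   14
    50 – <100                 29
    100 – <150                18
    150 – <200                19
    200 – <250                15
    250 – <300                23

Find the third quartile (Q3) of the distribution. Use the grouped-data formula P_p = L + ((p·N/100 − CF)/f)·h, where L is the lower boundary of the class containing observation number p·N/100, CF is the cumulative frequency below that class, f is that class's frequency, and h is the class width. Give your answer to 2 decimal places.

228.33

N = 118; target position k = 75/100 · 118 = 88.5.
Cumulative frequencies: 14, 43, 61, 80, 95, 118.
Observation 88.5 falls in the class 200 – <250.
L = 200, CF = 80, f = 15, h = 50.
P75 = 200 + ((88.5 − 80)/15)·50 = 200 + 28.3333 = 228.333.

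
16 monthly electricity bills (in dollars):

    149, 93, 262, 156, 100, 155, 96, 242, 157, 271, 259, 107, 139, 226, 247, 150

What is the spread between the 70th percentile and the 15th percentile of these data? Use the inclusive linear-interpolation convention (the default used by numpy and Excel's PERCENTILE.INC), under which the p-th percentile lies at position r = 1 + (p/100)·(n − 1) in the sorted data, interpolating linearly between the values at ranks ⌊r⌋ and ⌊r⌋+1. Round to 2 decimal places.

132.25

Sorted: 93, 96, 100, 107, 139, 149, 150, 155, 156, 157, 226, 242, 247, 259, 262, 271.
n = 16.
P15: r = 3.25; ranks 3–4 are 100, 107; interpolating gives 101.75.
P70: r = 11.5; ranks 11–12 are 226, 242; interpolating gives 234.
Difference: 234 − 101.75 = 132.25.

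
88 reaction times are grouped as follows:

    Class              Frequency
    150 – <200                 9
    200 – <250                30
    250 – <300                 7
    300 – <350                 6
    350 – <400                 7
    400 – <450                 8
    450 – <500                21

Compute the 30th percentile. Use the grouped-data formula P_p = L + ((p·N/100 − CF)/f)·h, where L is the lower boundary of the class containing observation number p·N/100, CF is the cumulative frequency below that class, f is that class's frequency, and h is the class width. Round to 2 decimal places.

N = 88; target position k = 30/100 · 88 = 26.4.
Cumulative frequencies: 9, 39, 46, 52, 59, 67, 88.
Observation 26.4 falls in the class 200 – <250.
L = 200, CF = 9, f = 30, h = 50.
P30 = 200 + ((26.4 − 9)/30)·50 = 200 + 29 = 229.

229.00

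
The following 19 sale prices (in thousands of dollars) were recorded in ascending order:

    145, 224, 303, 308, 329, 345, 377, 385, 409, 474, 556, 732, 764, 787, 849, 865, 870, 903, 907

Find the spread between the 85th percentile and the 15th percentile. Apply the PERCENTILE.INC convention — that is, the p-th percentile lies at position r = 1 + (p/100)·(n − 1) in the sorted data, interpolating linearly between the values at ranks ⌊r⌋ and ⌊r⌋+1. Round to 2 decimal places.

560.00

n = 19.
P15: r = 3.7; ranks 3–4 are 303, 308; interpolating gives 306.5.
P85: r = 16.3; ranks 16–17 are 865, 870; interpolating gives 866.5.
Difference: 866.5 − 306.5 = 560.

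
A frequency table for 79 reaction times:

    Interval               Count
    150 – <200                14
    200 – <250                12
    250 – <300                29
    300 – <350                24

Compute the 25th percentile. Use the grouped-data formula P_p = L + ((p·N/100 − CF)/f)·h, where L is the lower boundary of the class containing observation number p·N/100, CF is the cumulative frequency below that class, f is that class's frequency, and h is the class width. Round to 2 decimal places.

N = 79; target position k = 25/100 · 79 = 19.75.
Cumulative frequencies: 14, 26, 55, 79.
Observation 19.75 falls in the class 200 – <250.
L = 200, CF = 14, f = 12, h = 50.
P25 = 200 + ((19.75 − 14)/12)·50 = 200 + 23.9583 = 223.958.

223.96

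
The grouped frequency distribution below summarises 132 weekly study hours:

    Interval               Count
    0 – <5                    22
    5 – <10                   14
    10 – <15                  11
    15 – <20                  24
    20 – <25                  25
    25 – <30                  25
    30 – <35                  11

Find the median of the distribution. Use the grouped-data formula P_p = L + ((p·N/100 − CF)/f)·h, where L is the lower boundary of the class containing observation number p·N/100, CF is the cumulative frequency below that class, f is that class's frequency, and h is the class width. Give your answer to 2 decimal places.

18.96

N = 132; target position k = 50/100 · 132 = 66.
Cumulative frequencies: 22, 36, 47, 71, 96, 121, 132.
Observation 66 falls in the class 15 – <20.
L = 15, CF = 47, f = 24, h = 5.
P50 = 15 + ((66 − 47)/24)·5 = 15 + 3.95833 = 18.9583.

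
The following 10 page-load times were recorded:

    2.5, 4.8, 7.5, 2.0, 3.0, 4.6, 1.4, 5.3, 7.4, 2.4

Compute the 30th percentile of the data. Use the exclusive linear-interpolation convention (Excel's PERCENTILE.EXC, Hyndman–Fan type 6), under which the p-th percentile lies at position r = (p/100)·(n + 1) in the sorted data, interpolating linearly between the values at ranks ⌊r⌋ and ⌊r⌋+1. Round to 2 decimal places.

Sorted: 1.4, 2.0, 2.4, 2.5, 3.0, 4.6, 4.8, 5.3, 7.4, 7.5.
n = 10.
r = (30/100)·(10 + 1) = 3.3.
Rank 3 is 2.4 and rank 4 is 2.5.
Interpolate: 2.4 + 0.3·(2.5 − 2.4) = 2.4 + 0.3·0.1 = 2.43.

2.43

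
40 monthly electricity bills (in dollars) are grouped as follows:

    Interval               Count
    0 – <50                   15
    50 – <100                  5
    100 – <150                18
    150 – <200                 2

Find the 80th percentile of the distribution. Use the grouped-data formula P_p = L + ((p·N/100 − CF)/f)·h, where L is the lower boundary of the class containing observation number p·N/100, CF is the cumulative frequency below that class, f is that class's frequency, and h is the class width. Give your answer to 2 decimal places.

N = 40; target position k = 80/100 · 40 = 32.
Cumulative frequencies: 15, 20, 38, 40.
Observation 32 falls in the class 100 – <150.
L = 100, CF = 20, f = 18, h = 50.
P80 = 100 + ((32 − 20)/18)·50 = 100 + 33.3333 = 133.333.

133.33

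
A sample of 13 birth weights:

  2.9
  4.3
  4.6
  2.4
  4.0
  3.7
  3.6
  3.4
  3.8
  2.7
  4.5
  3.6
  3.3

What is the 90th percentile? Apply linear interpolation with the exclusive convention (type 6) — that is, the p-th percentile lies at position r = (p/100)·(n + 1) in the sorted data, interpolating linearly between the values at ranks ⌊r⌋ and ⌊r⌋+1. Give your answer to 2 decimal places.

Sorted: 2.4, 2.7, 2.9, 3.3, 3.4, 3.6, 3.6, 3.7, 3.8, 4.0, 4.3, 4.5, 4.6.
n = 13.
r = (90/100)·(13 + 1) = 12.6.
Rank 12 is 4.5 and rank 13 is 4.6.
Interpolate: 4.5 + 0.6·(4.6 − 4.5) = 4.5 + 0.6·0.1 = 4.56.

4.56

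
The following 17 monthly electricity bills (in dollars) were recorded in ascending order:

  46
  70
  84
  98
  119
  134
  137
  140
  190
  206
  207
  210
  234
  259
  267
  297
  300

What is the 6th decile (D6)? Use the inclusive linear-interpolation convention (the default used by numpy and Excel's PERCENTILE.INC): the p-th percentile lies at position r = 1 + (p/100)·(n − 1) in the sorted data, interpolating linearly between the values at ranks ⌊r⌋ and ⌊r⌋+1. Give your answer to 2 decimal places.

206.60

n = 17.
r = 1 + (60/100)·(17 − 1) = 1 + 9.6 = 10.6.
Rank 10 is 206 and rank 11 is 207.
Interpolate: 206 + 0.6·(207 − 206) = 206 + 0.6·1 = 206.6.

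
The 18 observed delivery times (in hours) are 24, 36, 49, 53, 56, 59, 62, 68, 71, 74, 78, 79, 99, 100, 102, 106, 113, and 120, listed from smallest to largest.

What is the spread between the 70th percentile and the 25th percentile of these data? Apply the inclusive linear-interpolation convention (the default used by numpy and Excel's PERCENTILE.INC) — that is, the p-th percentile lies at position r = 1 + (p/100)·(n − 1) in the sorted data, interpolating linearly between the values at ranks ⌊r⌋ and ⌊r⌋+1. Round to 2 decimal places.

40.25

n = 18.
P25: r = 5.25; ranks 5–6 are 56, 59; interpolating gives 56.75.
P70: r = 12.9; ranks 12–13 are 79, 99; interpolating gives 97.
Difference: 97 − 56.75 = 40.25.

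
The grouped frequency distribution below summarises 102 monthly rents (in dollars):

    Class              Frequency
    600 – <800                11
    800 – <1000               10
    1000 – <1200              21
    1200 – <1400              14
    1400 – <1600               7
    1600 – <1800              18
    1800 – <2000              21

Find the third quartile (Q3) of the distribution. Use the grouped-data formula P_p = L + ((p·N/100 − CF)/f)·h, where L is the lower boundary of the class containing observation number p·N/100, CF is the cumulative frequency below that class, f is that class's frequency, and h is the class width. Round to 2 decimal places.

N = 102; target position k = 75/100 · 102 = 76.5.
Cumulative frequencies: 11, 21, 42, 56, 63, 81, 102.
Observation 76.5 falls in the class 1600 – <1800.
L = 1600, CF = 63, f = 18, h = 200.
P75 = 1600 + ((76.5 − 63)/18)·200 = 1600 + 150 = 1750.

1750.00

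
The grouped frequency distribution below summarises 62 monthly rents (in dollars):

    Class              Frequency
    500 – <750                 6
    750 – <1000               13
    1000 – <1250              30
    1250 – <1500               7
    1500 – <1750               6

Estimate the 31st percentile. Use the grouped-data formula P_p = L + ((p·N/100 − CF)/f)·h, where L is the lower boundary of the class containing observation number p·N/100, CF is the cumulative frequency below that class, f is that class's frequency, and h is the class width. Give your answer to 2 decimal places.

N = 62; target position k = 31/100 · 62 = 19.22.
Cumulative frequencies: 6, 19, 49, 56, 62.
Observation 19.22 falls in the class 1000 – <1250.
L = 1000, CF = 19, f = 30, h = 250.
P31 = 1000 + ((19.22 − 19)/30)·250 = 1000 + 1.83333 = 1001.83.

1001.83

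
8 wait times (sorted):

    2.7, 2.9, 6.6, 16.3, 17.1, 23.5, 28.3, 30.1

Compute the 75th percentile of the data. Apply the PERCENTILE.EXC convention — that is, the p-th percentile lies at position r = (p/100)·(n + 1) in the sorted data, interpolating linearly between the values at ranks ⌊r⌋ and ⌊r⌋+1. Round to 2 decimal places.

n = 8.
r = (75/100)·(8 + 1) = 6.75.
Rank 6 is 23.5 and rank 7 is 28.3.
Interpolate: 23.5 + 0.75·(28.3 − 23.5) = 23.5 + 0.75·4.8 = 27.1.

27.10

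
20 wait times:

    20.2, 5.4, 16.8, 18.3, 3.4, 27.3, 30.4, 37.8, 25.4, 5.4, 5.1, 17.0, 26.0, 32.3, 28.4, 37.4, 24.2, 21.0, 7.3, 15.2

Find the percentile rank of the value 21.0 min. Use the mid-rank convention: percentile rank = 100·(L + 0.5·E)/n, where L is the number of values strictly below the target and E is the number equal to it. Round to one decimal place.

52.5

Sorted: 3.4, 5.1, 5.4, 5.4, 7.3, 15.2, 16.8, 17.0, 18.3, 20.2, 21.0, 24.2, 25.4, 26.0, 27.3, 28.4, 30.4, 32.3, 37.4, 37.8.
Count below 21.0: L = 10; count equal: E = 1; n = 20.
Percentile rank = 100·(10 + 0.5·1)/20 = 100·10.5/20 = 52.5.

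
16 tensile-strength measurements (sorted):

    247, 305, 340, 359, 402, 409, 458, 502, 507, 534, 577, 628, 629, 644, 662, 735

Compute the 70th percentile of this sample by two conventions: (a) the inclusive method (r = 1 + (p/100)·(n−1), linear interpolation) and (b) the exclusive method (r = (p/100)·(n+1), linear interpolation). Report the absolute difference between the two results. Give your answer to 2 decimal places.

20.40

n = 16.
(a) r = 11.5; between ranks 11 (577) and 12 (628): 602.5.
(b) r = 11.9; between ranks 11 (577) and 12 (628): 622.9.
|602.5 − 622.9| = 20.4.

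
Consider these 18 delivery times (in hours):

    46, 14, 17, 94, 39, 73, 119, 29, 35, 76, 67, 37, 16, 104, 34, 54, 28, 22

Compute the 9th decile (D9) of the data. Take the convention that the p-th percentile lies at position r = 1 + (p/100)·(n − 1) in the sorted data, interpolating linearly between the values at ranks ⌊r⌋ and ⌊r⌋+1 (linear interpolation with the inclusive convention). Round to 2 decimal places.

97.00

Sorted: 14, 16, 17, 22, 28, 29, 34, 35, 37, 39, 46, 54, 67, 73, 76, 94, 104, 119.
n = 18.
r = 1 + (90/100)·(18 − 1) = 1 + 15.3 = 16.3.
Rank 16 is 94 and rank 17 is 104.
Interpolate: 94 + 0.3·(104 − 94) = 94 + 0.3·10 = 97.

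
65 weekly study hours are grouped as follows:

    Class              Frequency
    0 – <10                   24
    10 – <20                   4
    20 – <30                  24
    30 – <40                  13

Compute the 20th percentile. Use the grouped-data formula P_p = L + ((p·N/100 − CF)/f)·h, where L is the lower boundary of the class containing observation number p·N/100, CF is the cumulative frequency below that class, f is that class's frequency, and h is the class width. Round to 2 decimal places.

5.42

N = 65; target position k = 20/100 · 65 = 13.
Cumulative frequencies: 24, 28, 52, 65.
Observation 13 falls in the class 0 – <10.
L = 0, CF = 0, f = 24, h = 10.
P20 = 0 + ((13 − 0)/24)·10 = 0 + 5.41667 = 5.41667.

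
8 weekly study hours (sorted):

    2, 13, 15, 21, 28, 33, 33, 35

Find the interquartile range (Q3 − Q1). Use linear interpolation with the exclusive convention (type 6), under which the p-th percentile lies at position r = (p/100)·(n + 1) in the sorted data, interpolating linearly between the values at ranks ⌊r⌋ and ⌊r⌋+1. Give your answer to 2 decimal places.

n = 8.
P25: r = 2.25; ranks 2–3 are 13, 15; interpolating gives 13.5.
P75: r = 6.75; ranks 6–7 are 33, 33; interpolating gives 33.
Difference: 33 − 13.5 = 19.5.

19.50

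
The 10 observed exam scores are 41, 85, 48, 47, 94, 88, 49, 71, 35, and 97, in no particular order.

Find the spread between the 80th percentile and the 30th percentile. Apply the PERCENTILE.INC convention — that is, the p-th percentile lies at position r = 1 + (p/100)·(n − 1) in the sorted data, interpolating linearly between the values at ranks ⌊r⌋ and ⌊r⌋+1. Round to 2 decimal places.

41.50

Sorted: 35, 41, 47, 48, 49, 71, 85, 88, 94, 97.
n = 10.
P30: r = 3.7; ranks 3–4 are 47, 48; interpolating gives 47.7.
P80: r = 8.2; ranks 8–9 are 88, 94; interpolating gives 89.2.
Difference: 89.2 − 47.7 = 41.5.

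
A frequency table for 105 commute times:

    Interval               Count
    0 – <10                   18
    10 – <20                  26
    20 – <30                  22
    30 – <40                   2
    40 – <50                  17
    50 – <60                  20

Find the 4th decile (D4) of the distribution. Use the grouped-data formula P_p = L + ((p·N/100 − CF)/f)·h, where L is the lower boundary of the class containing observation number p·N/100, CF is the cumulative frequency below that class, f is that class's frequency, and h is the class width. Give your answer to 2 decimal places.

N = 105; target position k = 40/100 · 105 = 42.
Cumulative frequencies: 18, 44, 66, 68, 85, 105.
Observation 42 falls in the class 10 – <20.
L = 10, CF = 18, f = 26, h = 10.
P40 = 10 + ((42 − 18)/26)·10 = 10 + 9.23077 = 19.2308.

19.23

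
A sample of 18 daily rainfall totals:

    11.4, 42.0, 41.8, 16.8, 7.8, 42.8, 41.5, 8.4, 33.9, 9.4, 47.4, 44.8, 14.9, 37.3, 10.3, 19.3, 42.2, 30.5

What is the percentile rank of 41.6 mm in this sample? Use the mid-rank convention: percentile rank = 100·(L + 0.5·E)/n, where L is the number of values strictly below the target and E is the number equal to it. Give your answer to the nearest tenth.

Sorted: 7.8, 8.4, 9.4, 10.3, 11.4, 14.9, 16.8, 19.3, 30.5, 33.9, 37.3, 41.5, 41.8, 42.0, 42.2, 42.8, 44.8, 47.4.
Count below 41.6: L = 12; count equal: E = 0; n = 18.
Percentile rank = 100·(12 + 0.5·0)/18 = 100·12/18 = 66.67.

66.7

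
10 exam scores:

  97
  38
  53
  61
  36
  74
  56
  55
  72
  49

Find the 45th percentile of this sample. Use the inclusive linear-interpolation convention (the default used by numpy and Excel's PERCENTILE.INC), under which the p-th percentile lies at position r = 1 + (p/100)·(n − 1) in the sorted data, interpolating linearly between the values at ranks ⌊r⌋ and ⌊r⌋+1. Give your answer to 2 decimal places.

55.05

Sorted: 36, 38, 49, 53, 55, 56, 61, 72, 74, 97.
n = 10.
r = 1 + (45/100)·(10 − 1) = 1 + 4.05 = 5.05.
Rank 5 is 55 and rank 6 is 56.
Interpolate: 55 + 0.05·(56 − 55) = 55 + 0.05·1 = 55.05.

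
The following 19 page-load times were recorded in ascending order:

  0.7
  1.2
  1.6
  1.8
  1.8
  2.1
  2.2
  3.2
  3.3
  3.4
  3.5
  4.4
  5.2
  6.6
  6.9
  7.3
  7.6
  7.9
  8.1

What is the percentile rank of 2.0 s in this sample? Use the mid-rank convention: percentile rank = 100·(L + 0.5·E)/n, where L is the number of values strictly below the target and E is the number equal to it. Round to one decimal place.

Count below 2.0: L = 5; count equal: E = 0; n = 19.
Percentile rank = 100·(5 + 0.5·0)/19 = 100·5/19 = 26.32.

26.3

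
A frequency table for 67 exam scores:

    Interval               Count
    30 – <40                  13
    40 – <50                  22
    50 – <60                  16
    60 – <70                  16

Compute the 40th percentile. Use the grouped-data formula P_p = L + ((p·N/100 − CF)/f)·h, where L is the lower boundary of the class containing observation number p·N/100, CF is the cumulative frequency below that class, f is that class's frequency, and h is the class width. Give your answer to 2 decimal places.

N = 67; target position k = 40/100 · 67 = 26.8.
Cumulative frequencies: 13, 35, 51, 67.
Observation 26.8 falls in the class 40 – <50.
L = 40, CF = 13, f = 22, h = 10.
P40 = 40 + ((26.8 − 13)/22)·10 = 40 + 6.27273 = 46.2727.

46.27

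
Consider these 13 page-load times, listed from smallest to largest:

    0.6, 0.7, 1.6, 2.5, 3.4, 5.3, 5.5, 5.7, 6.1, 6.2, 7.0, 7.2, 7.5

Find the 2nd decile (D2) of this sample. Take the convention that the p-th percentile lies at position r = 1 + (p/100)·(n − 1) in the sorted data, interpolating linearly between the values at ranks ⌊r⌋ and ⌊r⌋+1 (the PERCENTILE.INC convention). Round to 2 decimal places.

1.96

n = 13.
r = 1 + (20/100)·(13 − 1) = 1 + 2.4 = 3.4.
Rank 3 is 1.6 and rank 4 is 2.5.
Interpolate: 1.6 + 0.4·(2.5 − 1.6) = 1.6 + 0.4·0.9 = 1.96.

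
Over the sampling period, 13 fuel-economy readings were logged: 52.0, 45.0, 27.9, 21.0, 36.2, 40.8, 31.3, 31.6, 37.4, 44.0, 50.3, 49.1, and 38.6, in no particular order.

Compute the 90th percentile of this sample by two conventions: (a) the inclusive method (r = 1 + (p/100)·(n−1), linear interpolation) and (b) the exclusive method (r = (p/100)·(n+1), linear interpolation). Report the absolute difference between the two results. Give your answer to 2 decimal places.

1.26

Sorted: 21.0, 27.9, 31.3, 31.6, 36.2, 37.4, 38.6, 40.8, 44.0, 45.0, 49.1, 50.3, 52.0.
n = 13.
(a) r = 11.8; between ranks 11 (49.1) and 12 (50.3): 50.06.
(b) r = 12.6; between ranks 12 (50.3) and 13 (52.0): 51.32.
|50.06 − 51.32| = 1.26.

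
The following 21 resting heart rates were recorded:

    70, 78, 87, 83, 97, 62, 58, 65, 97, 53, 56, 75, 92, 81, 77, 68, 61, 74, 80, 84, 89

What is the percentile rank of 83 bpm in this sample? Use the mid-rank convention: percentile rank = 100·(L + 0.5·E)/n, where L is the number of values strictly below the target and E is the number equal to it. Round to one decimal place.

Sorted: 53, 56, 58, 61, 62, 65, 68, 70, 74, 75, 77, 78, 80, 81, 83, 84, 87, 89, 92, 97, 97.
Count below 83: L = 14; count equal: E = 1; n = 21.
Percentile rank = 100·(14 + 0.5·1)/21 = 100·14.5/21 = 69.05.

69.0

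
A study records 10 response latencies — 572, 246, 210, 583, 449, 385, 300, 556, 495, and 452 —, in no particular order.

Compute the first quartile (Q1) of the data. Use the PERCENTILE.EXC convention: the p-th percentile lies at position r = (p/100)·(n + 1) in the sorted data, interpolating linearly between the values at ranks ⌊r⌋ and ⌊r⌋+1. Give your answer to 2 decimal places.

Sorted: 210, 246, 300, 385, 449, 452, 495, 556, 572, 583.
n = 10.
r = (25/100)·(10 + 1) = 2.75.
Rank 2 is 246 and rank 3 is 300.
Interpolate: 246 + 0.75·(300 − 246) = 246 + 0.75·54 = 286.5.

286.50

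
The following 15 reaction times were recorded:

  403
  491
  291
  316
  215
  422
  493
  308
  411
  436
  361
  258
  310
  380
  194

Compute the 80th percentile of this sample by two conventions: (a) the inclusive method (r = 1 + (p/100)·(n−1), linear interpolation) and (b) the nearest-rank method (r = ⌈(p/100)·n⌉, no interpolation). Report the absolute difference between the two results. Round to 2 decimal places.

2.80

Sorted: 194, 215, 258, 291, 308, 310, 316, 361, 380, 403, 411, 422, 436, 491, 493.
n = 15.
(a) r = 12.2; between ranks 12 (422) and 13 (436): 424.8.
(b) the nearest-rank method: rank 12 → 422.
|424.8 − 422| = 2.8.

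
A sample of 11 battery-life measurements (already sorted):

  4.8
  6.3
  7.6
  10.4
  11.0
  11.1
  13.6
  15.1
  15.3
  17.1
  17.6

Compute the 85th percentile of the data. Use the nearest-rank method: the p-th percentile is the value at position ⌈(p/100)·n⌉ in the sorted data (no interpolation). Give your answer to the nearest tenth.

17.1

n = 11.
Position = ⌈85/100 · 11⌉ = ⌈9.35⌉ = 10.
The value at rank 10 is 17.1.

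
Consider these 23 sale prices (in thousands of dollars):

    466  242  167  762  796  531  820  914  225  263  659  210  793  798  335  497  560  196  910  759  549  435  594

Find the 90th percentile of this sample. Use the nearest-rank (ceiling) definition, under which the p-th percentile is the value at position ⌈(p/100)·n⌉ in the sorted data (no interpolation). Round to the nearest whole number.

Sorted: 167, 196, 210, 225, 242, 263, 335, 435, 466, 497, 531, 549, 560, 594, 659, 759, 762, 793, 796, 798, 820, 910, 914.
n = 23.
Position = ⌈90/100 · 23⌉ = ⌈20.7⌉ = 21.
The value at rank 21 is 820.

820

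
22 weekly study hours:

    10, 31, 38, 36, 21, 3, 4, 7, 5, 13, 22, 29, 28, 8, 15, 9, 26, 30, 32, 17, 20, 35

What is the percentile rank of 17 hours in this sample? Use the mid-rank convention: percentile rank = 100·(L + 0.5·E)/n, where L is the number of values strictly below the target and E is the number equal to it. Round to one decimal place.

43.2

Sorted: 3, 4, 5, 7, 8, 9, 10, 13, 15, 17, 20, 21, 22, 26, 28, 29, 30, 31, 32, 35, 36, 38.
Count below 17: L = 9; count equal: E = 1; n = 22.
Percentile rank = 100·(9 + 0.5·1)/22 = 100·9.5/22 = 43.18.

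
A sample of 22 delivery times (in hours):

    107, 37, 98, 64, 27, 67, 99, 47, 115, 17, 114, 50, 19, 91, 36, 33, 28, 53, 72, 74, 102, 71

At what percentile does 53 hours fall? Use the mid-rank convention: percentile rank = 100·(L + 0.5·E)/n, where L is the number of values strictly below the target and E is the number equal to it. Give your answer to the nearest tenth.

43.2

Sorted: 17, 19, 27, 28, 33, 36, 37, 47, 50, 53, 64, 67, 71, 72, 74, 91, 98, 99, 102, 107, 114, 115.
Count below 53: L = 9; count equal: E = 1; n = 22.
Percentile rank = 100·(9 + 0.5·1)/22 = 100·9.5/22 = 43.18.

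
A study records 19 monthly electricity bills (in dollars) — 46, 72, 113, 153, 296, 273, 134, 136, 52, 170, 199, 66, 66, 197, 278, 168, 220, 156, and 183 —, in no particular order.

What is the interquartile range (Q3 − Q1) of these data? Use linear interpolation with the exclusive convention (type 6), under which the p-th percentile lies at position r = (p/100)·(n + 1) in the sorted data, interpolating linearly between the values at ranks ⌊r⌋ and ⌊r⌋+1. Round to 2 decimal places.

Sorted: 46, 52, 66, 66, 72, 113, 134, 136, 153, 156, 168, 170, 183, 197, 199, 220, 273, 278, 296.
n = 19.
P25: r = 5 (integer) → 72.
P75: r = 15 (integer) → 199.
Difference: 199 − 72 = 127.

127.00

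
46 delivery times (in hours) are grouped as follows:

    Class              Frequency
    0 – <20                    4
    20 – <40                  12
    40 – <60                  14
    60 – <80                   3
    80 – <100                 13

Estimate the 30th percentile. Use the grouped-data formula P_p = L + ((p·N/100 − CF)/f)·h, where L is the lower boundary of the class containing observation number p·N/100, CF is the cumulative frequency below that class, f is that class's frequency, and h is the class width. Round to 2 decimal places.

36.33

N = 46; target position k = 30/100 · 46 = 13.8.
Cumulative frequencies: 4, 16, 30, 33, 46.
Observation 13.8 falls in the class 20 – <40.
L = 20, CF = 4, f = 12, h = 20.
P30 = 20 + ((13.8 − 4)/12)·20 = 20 + 16.3333 = 36.3333.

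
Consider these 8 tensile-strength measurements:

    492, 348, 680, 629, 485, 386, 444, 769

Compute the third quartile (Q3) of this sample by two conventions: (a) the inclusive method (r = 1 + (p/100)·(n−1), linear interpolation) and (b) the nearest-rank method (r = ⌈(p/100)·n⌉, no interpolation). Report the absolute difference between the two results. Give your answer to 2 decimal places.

Sorted: 348, 386, 444, 485, 492, 629, 680, 769.
n = 8.
(a) r = 6.25; between ranks 6 (629) and 7 (680): 641.75.
(b) the nearest-rank method: rank 6 → 629.
|641.75 − 629| = 12.75.

12.75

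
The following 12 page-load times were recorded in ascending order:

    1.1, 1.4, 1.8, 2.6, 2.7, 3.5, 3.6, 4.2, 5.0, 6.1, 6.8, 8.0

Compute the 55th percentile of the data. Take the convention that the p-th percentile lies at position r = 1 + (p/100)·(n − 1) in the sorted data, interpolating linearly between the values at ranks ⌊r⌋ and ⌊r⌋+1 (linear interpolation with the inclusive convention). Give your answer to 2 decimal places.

3.63

n = 12.
r = 1 + (55/100)·(12 − 1) = 1 + 6.05 = 7.05.
Rank 7 is 3.6 and rank 8 is 4.2.
Interpolate: 3.6 + 0.05·(4.2 − 3.6) = 3.6 + 0.05·0.6 = 3.63.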